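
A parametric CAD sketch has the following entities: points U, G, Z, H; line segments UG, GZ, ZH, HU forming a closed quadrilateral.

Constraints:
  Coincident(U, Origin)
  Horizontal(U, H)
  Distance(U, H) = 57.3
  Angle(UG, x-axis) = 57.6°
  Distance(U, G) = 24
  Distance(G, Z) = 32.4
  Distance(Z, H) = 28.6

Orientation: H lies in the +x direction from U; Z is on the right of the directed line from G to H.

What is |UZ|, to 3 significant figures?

30.6

Checks: |GZ| = 32.40 ✓; |ZH| = 28.60 ✓.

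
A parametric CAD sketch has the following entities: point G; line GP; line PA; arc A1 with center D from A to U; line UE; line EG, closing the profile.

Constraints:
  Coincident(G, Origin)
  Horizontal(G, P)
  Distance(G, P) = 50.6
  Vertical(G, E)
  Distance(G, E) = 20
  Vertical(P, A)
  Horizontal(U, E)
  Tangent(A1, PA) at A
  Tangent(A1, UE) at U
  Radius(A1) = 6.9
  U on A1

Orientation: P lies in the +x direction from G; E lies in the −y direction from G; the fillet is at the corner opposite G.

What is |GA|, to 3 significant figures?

52.3

G is at the origin; GP is horizontal with |GP| = 50.6 and P on the +x side, so P = (50.6, 0.00). G and E share the same x with |GE| = 20.0 and E on the −y side, so E = (0.00, -20.0). The virtual corner opposite G is at (50.6, -20.0). A1 meets PA tangentially, so DA is at right angles to PA and A1 meets UE tangentially, so DU is at right angles to UE, with radius 6.9, so the center D sits 6.9 in from both sides at D = (43.7, -13.1). That places the tangent points at A = (50.6, -13.1) on PA and U = (43.7, -20.0) on UE. Then |GA| = |A − G| = 52.3.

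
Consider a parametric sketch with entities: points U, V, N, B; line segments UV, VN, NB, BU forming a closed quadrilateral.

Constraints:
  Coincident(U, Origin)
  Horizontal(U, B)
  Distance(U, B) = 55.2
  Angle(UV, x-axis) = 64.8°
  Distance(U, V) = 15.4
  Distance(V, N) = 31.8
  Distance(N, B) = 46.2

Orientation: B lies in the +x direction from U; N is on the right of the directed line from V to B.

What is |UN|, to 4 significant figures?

21.29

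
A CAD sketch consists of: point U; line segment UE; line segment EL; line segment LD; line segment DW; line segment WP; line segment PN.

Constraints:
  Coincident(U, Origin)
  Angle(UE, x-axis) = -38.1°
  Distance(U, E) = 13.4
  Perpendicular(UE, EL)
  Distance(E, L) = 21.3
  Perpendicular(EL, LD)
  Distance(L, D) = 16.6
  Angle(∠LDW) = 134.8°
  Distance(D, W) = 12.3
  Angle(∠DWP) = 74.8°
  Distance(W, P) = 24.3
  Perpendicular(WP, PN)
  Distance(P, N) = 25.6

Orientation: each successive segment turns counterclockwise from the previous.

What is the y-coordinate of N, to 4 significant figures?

4.447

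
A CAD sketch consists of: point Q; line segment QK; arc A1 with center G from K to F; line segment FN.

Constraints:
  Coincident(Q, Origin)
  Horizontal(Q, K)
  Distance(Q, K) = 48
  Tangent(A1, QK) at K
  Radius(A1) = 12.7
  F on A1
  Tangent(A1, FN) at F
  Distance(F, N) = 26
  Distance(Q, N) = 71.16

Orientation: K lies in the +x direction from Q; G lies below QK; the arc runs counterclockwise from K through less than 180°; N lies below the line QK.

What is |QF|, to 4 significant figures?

45.50

Checks: |GF| = 12.70 ✓; ∠(GF, FN) = 90.00° ✓; |FN| = 26.00 ✓; |QN| = 71.16 ✓.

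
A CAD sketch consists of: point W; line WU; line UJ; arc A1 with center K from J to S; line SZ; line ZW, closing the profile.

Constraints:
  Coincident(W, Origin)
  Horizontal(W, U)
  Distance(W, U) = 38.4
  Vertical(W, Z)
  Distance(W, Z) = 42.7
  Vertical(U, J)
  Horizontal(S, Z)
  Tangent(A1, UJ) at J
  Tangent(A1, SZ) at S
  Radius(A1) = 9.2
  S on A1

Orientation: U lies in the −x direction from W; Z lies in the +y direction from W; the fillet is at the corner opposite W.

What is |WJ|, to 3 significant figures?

51.0

W is at the origin; W and U share the same y with |WU| = 38.4 and U on the −x side, so U = (-38.4, 0.00). W and Z share the same x with |WZ| = 42.7 and Z on the +y side, so Z = (0.00, 42.7). The virtual corner opposite W is at (-38.4, 42.7). Tangency of A1 to UJ means the radius KJ is perpendicular to UJ and since A1 is tangent to SZ there, KS ⟂ SZ, with radius 9.2, so the center K sits 9.2 in from both sides at K = (-29.2, 33.5). That places the tangent points at J = (-38.4, 33.5) on UJ and S = (-29.2, 42.7) on SZ. Then |WJ| = |J − W| = 51.0.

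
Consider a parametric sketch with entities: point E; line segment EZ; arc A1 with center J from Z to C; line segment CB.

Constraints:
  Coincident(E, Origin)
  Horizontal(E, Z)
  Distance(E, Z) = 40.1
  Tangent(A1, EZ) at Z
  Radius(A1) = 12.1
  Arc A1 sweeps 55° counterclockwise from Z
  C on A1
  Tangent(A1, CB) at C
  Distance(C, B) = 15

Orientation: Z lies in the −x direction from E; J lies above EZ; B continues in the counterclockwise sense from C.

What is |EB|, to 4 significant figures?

27.75

E is at the origin; E and Z share the same y with |EZ| = 40.1 and Z on the −x side, so Z = (-40.10, 0.000). Since A1 is tangent to EZ there, JZ ⟂ EZ, so J = Z + (0, 12.1) = (-40.10, 12.10). On A1, Z sits at bearing -90° from J; a 55° counterclockwise sweep puts C at bearing -35°, so C = J + 12.1·(cos -35°, sin -35°) = (-30.19, 5.160). Since A1 is tangent to CB there, JC ⟂ CB, so CB runs along (−sin -35°, cos -35°); with |CB| = 15.0, B = (-21.58, 17.45). Then |EB| = |B − E| = 27.75.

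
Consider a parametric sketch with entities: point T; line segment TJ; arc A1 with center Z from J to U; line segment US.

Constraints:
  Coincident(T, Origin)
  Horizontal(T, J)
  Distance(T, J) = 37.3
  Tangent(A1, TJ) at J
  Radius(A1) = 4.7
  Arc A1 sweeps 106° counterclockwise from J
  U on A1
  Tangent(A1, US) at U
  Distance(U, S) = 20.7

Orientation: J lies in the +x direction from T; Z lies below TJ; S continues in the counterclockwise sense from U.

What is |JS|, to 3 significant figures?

25.9

T is at the origin; T and J share the same y with |TJ| = 37.3 and J on the +x side, so J = (37.3, 0.00). A1 meets TJ tangentially, so ZJ is at right angles to TJ, so Z = J + (0, -4.7) = (37.3, -4.70). On A1, J sits at bearing 90° from Z; a 106° counterclockwise sweep puts U at bearing 196°, so U = Z + 4.7·(cos 196°, sin 196°) = (32.8, -6.00). Tangency of A1 to US means the radius ZU is perpendicular to US, so US runs along (−sin 196°, cos 196°); with |US| = 20.7, S = (38.5, -25.9). Then |JS| = |S − J| = 25.9.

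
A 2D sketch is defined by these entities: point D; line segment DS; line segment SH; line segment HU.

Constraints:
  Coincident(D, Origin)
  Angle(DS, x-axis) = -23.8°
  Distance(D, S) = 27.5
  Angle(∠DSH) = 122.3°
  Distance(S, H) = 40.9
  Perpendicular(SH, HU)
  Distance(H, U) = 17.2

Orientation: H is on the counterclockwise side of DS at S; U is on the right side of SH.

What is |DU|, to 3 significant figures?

68.7

D is at the origin; DS runs at -23.8° with length 27.5, so S = 27.5·(cos -23.8°, sin -23.8°) = (25.2, -11.1). ∠DSH = 122.3°, so SH runs at -23.8° + (180° − 122.3°) = 33.9° from the x-axis; with |SH| = 40.9, H = S + 40.9·(cos 33.9°, sin 33.9°) = (59.1, 11.7). The perpendicularity gives HU at right angles to SH; with |HU| = 17.2 on the right of SH, U = H + 17.2·(0.558, -0.830) = (68.7, -2.56). Then |DU| = |U − D| = 68.7.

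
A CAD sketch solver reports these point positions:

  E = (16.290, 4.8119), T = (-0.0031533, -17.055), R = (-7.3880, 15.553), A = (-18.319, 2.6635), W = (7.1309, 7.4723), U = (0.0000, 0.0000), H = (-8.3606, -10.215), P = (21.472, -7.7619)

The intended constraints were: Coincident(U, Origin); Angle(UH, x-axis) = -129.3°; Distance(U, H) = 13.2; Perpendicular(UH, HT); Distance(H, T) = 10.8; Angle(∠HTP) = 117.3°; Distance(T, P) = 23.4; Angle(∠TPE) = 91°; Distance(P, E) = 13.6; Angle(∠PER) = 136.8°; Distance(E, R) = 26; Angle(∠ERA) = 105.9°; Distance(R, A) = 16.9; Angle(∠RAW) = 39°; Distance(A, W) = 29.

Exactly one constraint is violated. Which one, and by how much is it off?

Distance(A, W) = 29 — off by 3.10.

U = (0.00, 0.00) ✓; UH at -129.3° ✓; |UH| = 13.20 ✓; ∠(UH, HT) = 90.00° ✓; |HT| = 10.80 ✓; ∠HTP = 117.3° ✓; |TP| = 23.40 ✓; ∠TPE = 91.00° ✓; |PE| = 13.60 ✓; ∠PER = 136.8° ✓; |ER| = 26.00 ✓; ∠ERA = 105.9° ✓; |RA| = 16.90 ✓; ∠RAW = 39.00° ✓; |AW| = 25.90 ✗.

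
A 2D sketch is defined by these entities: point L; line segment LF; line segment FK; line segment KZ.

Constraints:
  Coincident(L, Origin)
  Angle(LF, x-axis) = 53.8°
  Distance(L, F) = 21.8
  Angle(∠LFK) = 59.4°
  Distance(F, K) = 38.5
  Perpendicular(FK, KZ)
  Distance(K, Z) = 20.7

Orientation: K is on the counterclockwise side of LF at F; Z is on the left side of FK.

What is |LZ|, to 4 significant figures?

27.47

L is at the origin; LF runs at 53.8° with length 21.8, so F = 21.8·(cos 53.8°, sin 53.8°) = (12.88, 17.59). ∠LFK = 59.4°, so FK runs at 53.8° + (180° − 59.4°) = 174.4° from the x-axis; with |FK| = 38.5, K = F + 38.5·(cos 174.4°, sin 174.4°) = (-25.44, 21.35). FK is perpendicular to KZ; with |KZ| = 20.7 on the left of FK, Z = K + 20.7·(-0.09758, -0.9952) = (-27.46, 0.7475). Then |LZ| = |Z − L| = 27.47.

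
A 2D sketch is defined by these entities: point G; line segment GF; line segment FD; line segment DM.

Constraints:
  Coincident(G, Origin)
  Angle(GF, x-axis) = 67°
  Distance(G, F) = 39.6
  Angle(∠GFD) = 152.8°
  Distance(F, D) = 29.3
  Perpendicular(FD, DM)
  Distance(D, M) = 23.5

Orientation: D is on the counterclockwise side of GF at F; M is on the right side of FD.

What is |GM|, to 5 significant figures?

76.770

∠GFD = 152.8°, so FD runs at 67.0° + (180° − 152.8°) = 94.200° from the x-axis; with |FD| = 29.3, D = F + 29.3·(cos 94.200°, sin 94.200°) = (13.327, 65.673). FD ⟂ DM; with |DM| = 23.5 on the right of FD, M = D + 23.5·(0.99731, 0.073238) = (36.764, 67.394). Then |GM| = |M − G| = 76.770.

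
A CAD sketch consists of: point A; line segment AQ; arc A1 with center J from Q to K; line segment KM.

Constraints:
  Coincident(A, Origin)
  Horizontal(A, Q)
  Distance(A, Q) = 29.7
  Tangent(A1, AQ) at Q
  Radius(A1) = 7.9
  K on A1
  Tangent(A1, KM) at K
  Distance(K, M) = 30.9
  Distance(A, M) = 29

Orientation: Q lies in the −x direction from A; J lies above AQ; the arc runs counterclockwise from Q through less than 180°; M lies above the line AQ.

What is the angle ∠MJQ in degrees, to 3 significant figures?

130°

A is at the origin; AQ is horizontal with |AQ| = 29.7 and Q on the −x side, so Q = (-29.7, 0.00). Since A1 is tangent to AQ there, JQ ⟂ AQ, so J = Q + (0, 7.9) = (-29.7, 7.90). Since JK ⟂ KM (tangency), |JM| = √(7.9² + 30.9²) = 31.9 regardless of where K sits on A1. So M lies on both circle(A, 29.0) and circle(J, 31.9); the above-AQ intersection is M = (-5.35, 28.5). K is the foot of the tangent from M: K = (-23.3, 3.32).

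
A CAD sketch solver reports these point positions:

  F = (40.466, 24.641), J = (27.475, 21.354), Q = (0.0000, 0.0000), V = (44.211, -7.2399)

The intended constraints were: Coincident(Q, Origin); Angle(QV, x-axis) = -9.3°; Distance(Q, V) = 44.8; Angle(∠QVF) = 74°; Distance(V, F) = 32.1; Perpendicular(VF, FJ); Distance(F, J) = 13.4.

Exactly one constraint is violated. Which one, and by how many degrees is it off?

Perpendicular(VF, FJ) — off by 7.50°.

Q = (0.00, 0.00) ✓; QV at -9.300° ✓; |QV| = 44.80 ✓; ∠QVF = 74.00° ✓; |VF| = 32.10 ✓; ∠(VF, FJ) = 97.50° ✗; |FJ| = 13.40 ✓.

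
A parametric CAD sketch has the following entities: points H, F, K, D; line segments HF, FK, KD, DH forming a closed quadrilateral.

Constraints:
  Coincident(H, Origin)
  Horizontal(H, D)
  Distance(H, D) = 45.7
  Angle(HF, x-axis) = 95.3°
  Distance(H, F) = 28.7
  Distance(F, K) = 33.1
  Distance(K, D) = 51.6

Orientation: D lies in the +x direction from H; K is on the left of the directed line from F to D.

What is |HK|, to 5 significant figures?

53.252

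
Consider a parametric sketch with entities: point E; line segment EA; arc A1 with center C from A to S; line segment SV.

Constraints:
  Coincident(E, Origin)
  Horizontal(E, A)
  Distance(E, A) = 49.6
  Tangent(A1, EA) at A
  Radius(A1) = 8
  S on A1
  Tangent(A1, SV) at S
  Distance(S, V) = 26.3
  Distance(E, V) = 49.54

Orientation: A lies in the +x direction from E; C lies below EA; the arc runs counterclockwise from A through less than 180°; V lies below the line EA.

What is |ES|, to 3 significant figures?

42.2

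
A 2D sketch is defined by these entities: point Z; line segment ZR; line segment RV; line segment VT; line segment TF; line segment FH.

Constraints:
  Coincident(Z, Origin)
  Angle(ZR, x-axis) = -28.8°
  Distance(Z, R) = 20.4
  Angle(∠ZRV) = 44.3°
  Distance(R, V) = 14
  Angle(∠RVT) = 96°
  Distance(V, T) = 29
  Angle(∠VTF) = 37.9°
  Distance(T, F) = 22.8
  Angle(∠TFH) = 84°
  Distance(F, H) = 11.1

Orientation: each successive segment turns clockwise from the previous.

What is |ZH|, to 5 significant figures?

9.8095

Z is at the origin; ZR runs at -28.8° with length 20.4, so R = (17.877, -9.8278). ∠ZRV = 44.3° gives RV at -164.50° from the x-axis; with |RV| = 14.0, V = (4.3858, -13.569). ∠RVT = 96.0° gives VT at 111.50° from the x-axis; with |VT| = 29.0, T = (-6.2427, 13.413). ∠VTF = 37.9° gives TF at -30.600° from the x-axis; with |TF| = 22.8, F = (13.382, 1.8069). ∠TFH = 84.0° gives FH at -126.60° from the x-axis; with |FH| = 11.1, H = (6.7641, -7.1044). Then |ZH| = |H − Z| = 9.8095.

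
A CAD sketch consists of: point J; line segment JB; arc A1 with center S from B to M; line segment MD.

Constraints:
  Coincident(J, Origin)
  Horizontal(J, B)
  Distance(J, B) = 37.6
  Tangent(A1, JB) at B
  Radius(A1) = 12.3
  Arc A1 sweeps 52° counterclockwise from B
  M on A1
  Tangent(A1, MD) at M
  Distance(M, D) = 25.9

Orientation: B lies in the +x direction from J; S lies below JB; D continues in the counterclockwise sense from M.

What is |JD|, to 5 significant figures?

27.838

On A1, B sits at bearing 90° from S; a 52° counterclockwise sweep puts M at bearing 142°, so M = S + 12.3·(cos 142°, sin 142°) = (27.907, -4.7274). The tangent condition forces SM to be normal to MD, so MD runs along (−sin 142°, cos 142°); with |MD| = 25.9, D = (11.962, -25.137). Then |JD| = |D − J| = 27.838.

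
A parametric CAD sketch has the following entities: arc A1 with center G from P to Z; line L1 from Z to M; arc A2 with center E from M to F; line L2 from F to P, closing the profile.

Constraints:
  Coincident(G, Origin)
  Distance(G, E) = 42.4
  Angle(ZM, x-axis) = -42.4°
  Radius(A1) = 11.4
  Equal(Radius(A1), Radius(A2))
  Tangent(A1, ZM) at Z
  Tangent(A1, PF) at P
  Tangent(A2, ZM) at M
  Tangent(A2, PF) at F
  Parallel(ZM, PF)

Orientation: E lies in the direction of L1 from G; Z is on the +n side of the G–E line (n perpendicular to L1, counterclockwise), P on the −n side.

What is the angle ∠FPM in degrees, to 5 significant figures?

28.269°

The slot axis is L1's direction at -42.4°, so u = (cos -42.4°, sin -42.4°) = (0.73846, -0.67430) and n = (−sin -42.4°, cos -42.4°) = (0.67430, 0.73846). G is at the origin and E lies 42.4 along u from G, so E = 42.4·u = (31.311, -28.590). Tangency of A1 to both parallel lines with radius 11.4 puts Z and P at G ± 11.4·n: Z = (7.6870, 8.4184), P = (-7.6870, -8.4184). Equal radii place M and F the same way about E: M = E + 11.4·n = (38.998, -20.172), F = E − 11.4·n = (23.623, -37.009). Then cos ∠FPM = PF·PM / (|PF||PM|), giving 28.269°.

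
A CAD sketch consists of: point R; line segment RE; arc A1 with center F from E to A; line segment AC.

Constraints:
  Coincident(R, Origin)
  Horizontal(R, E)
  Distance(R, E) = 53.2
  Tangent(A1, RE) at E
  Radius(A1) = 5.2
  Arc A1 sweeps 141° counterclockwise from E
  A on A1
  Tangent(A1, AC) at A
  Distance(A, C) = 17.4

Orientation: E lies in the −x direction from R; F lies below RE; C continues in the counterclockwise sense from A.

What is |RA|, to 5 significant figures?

57.224

R is at the origin; RE is horizontal with |RE| = 53.2 and E on the −x side, so E = (-53.200, 0.0000). Since A1 is tangent to RE there, FE ⟂ RE, so F = E + (0, -5.2) = (-53.200, -5.2000). On A1, E sits at bearing 90° from F; a 141° counterclockwise sweep puts A at bearing 231°, so A = F + 5.2·(cos 231°, sin 231°) = (-56.472, -9.2412). Then |RA| = |A − R| = 57.224.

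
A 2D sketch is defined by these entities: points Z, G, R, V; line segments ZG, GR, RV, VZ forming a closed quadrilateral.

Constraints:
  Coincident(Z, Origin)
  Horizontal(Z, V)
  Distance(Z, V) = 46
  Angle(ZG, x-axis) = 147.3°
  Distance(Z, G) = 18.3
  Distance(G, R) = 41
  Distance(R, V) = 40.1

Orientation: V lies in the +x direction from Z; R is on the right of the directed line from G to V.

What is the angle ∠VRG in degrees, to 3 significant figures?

100°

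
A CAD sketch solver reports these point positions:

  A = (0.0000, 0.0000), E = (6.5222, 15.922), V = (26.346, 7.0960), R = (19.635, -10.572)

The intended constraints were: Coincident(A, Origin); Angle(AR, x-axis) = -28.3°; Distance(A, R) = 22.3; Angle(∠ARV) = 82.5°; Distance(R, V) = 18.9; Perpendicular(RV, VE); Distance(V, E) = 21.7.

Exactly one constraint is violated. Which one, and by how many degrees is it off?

Perpendicular(RV, VE) — off by 3.20°.

A = (0.00, 0.00) ✓; AR at -28.30° ✓; |AR| = 22.30 ✓; ∠ARV = 82.50° ✓; |RV| = 18.90 ✓; ∠(RV, VE) = 86.80° ✗; |VE| = 21.70 ✓.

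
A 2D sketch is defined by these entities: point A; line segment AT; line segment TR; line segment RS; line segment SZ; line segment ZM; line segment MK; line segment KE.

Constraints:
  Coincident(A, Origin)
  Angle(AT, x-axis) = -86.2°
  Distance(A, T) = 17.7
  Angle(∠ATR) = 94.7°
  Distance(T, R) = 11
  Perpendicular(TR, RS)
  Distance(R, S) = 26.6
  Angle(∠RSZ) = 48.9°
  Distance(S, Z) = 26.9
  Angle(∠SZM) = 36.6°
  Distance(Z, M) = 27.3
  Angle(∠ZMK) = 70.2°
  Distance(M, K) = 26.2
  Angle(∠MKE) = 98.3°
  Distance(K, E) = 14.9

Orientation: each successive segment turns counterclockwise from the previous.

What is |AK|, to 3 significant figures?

19.3

A is at the origin; AT runs at -86.2° with length 17.7, so T = (1.17, -17.7). ∠ATR = 94.7° gives TR at -0.900° from the x-axis; with |TR| = 11.0, R = (12.2, -17.8). TR is perpendicular to RS, so RS runs at 89.1°; with |RS| = 26.6, S = (12.6, 8.76). ∠RSZ = 48.9° gives SZ at -140° from the x-axis; with |SZ| = 26.9, Z = (-7.96, -8.60). ∠SZM = 36.6° gives ZM at 3.60° from the x-axis; with |ZM| = 27.3, M = (19.3, -6.89). ∠ZMK = 70.2° gives MK at 113° from the x-axis; with |MK| = 26.2, K = (8.88, 17.2). Then |AK| = |K − A| = 19.3.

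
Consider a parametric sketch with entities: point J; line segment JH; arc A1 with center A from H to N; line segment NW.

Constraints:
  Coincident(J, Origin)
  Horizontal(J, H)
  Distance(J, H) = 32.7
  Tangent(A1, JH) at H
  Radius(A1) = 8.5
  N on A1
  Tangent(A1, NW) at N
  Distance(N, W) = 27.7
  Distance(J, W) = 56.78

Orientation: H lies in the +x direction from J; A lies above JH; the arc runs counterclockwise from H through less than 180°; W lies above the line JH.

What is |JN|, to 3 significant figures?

41.8

J is at the origin; J and H share the same y with |JH| = 32.7 and H on the +x side, so H = (32.7, 0.00). A1 meets JH tangentially, so AH is at right angles to JH, so A = H + (0, 8.5) = (32.7, 8.50). Since AN ⟂ NW (tangency), |AW| = √(8.5² + 27.7²) = 29.0 regardless of where N sits on A1. So W lies on both circle(J, 56.78) and circle(A, 29.0); the above-JH intersection is W = (44.9, 34.8). N is the foot of the tangent from W: N = (41.1, 7.35).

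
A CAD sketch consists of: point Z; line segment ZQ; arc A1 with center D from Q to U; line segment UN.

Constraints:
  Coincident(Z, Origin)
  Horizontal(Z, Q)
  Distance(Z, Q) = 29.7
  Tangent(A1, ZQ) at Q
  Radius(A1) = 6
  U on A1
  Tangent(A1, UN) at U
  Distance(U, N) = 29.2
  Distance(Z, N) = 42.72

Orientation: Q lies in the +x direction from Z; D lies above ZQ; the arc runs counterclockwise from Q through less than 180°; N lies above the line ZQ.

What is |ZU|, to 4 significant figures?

36.21

Checks: |DU| = 6.000 ✓; ∠(DU, UN) = 90.00° ✓; |UN| = 29.20 ✓; |ZN| = 42.72 ✓.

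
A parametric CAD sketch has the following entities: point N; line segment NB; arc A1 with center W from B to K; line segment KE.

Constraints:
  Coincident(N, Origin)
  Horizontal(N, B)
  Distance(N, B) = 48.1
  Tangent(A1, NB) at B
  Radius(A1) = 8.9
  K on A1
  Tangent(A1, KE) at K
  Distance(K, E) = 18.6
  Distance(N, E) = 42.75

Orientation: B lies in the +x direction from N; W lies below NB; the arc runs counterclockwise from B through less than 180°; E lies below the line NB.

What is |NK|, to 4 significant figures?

40.04

N is at the origin; NB is horizontal with |NB| = 48.1 and B on the +x side, so B = (48.10, 0.000). Tangency of A1 to NB means the radius WB is perpendicular to NB, so W = B + (0, -8.9) = (48.10, -8.900). Since WK ⟂ KE (tangency), |WE| = √(8.9² + 18.6²) = 20.62 regardless of where K sits on A1. So E lies on both circle(N, 42.75) and circle(W, 20.62); the below-NB intersection is E = (34.88, -24.72). K is the foot of the tangent from E: K = (39.48, -6.699).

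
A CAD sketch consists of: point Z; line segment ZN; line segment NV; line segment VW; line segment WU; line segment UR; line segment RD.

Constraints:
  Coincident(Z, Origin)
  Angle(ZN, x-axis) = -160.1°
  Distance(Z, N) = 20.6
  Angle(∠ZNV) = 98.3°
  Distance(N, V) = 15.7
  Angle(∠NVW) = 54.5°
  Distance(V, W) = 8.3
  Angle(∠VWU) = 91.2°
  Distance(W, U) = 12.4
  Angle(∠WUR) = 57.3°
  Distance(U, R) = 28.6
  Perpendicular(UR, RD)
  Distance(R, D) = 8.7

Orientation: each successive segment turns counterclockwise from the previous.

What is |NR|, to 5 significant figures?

29.276

Z is at the origin; ZN runs at -160.1° with length 20.6, so N = (-19.370, -7.0118). ∠ZNV = 98.3° gives NV at -78.400° from the x-axis; with |NV| = 15.7, V = (-16.213, -22.391). ∠NVW = 54.5° gives VW at 47.100° from the x-axis; with |VW| = 8.3, W = (-10.563, -16.311). ∠VWU = 91.2° gives WU at 135.90° from the x-axis; with |WU| = 12.4, U = (-19.468, -7.6817). ∠WUR = 57.3° gives UR at -101.40° from the x-axis; with |UR| = 28.6, R = (-25.121, -35.717). Then |NR| = |R − N| = 29.276.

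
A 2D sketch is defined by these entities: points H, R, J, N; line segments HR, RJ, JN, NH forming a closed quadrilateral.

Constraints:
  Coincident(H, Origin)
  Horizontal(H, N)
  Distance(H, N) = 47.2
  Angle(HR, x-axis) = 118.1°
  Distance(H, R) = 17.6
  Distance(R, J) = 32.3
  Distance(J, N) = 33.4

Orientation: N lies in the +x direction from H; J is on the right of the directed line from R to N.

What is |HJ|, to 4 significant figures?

16.31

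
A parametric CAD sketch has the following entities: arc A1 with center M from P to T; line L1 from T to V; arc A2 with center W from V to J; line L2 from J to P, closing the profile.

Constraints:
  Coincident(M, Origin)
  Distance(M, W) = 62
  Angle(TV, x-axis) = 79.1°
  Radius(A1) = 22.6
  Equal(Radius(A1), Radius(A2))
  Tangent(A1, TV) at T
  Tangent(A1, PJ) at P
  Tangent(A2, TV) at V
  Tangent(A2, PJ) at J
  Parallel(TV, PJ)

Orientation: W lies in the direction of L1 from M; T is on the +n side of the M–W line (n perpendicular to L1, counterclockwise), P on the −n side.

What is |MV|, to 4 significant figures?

65.99

The slot axis is L1's direction at 79.1°, so u = (cos 79.1°, sin 79.1°) = (0.1891, 0.9820) and n = (−sin 79.1°, cos 79.1°) = (-0.9820, 0.1891). M is at the origin and W lies 62.0 along u from M, so W = 62.0·u = (11.72, 60.88). Tangency of A1 to both parallel lines with radius 22.6 puts T and P at M ± 22.6·n: T = (-22.19, 4.274), P = (22.19, -4.274). Equal radii place V and J the same way about W: V = W + 22.6·n = (-10.47, 65.15), J = W − 22.6·n = (33.92, 56.61). Then |MV| = |V − M| = 65.99.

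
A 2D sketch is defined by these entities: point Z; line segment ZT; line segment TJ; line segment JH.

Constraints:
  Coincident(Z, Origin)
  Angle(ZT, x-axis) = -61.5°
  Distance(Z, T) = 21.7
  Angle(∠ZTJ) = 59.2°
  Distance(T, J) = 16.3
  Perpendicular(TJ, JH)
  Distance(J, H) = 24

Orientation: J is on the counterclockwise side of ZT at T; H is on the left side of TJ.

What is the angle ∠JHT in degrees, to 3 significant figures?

34.2°

Z is at the origin; ZT runs at -61.5° with length 21.7, so T = 21.7·(cos -61.5°, sin -61.5°) = (10.4, -19.1). ∠ZTJ = 59.2°, so TJ runs at -61.5° + (180° − 59.2°) = 59.3° from the x-axis; with |TJ| = 16.3, J = T + 16.3·(cos 59.3°, sin 59.3°) = (18.7, -5.05). TJ is perpendicular to JH; with |JH| = 24.0 on the left of TJ, H = J + 24.0·(-0.860, 0.511) = (-1.96, 7.20). Then cos ∠JHT = HJ·HT / (|HJ||HT|), giving 34.2°.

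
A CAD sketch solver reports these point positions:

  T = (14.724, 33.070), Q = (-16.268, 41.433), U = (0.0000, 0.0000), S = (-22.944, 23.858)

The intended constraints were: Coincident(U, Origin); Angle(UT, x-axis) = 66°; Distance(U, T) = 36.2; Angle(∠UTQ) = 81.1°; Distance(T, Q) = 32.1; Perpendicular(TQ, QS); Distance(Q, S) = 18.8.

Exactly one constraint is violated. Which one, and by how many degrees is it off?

Perpendicular(TQ, QS) — off by 5.70°.

U = (0.00, 0.00) ✓; UT at 66.00° ✓; |UT| = 36.20 ✓; ∠UTQ = 81.10° ✓; |TQ| = 32.10 ✓; ∠(TQ, QS) = 84.30° ✗; |QS| = 18.80 ✓.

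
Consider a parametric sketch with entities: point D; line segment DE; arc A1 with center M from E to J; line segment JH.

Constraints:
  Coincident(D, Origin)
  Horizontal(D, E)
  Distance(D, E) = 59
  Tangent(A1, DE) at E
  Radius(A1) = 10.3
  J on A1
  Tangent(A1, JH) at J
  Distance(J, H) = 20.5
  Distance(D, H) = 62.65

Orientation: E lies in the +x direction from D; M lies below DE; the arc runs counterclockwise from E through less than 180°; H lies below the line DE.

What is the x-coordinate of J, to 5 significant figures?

48.958

D is at the origin; DE is horizontal with |DE| = 59.0 and E on the +x side, so E = (59.000, 0.0000). Tangency of A1 to DE means the radius ME is perpendicular to DE, so M = E + (0, -10.3) = (59.000, -10.300). Since MJ ⟂ JH (tangency), |MH| = √(10.3² + 20.5²) = 22.942 regardless of where J sits on A1. So H lies on both circle(D, 62.65) and circle(M, 22.942); the below-DE intersection is H = (53.514, -32.577). J is the foot of the tangent from H: J = (48.958, -12.589).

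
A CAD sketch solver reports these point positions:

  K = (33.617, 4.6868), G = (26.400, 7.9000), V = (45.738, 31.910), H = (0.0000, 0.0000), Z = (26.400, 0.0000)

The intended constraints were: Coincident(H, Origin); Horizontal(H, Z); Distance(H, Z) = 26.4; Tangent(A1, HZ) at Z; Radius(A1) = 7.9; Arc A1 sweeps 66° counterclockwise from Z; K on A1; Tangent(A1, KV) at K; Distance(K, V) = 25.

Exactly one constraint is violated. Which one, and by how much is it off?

Distance(K, V) = 25 — off by 4.80.

H = (0.00, 0.00) ✓; H.y = 0.00, Z.y = 0.00 ✓; |HZ| = 26.40 ✓; ∠(GZ, ZH) = 90.00° ✓; |GZ| = 7.900 ✓; bearing(G→K) − bearing(G→Z) = 66.00° ✓; |GK| = 7.900 ✓; ∠(GK, KV) = 90.00° ✓; |KV| = 29.80 ✗.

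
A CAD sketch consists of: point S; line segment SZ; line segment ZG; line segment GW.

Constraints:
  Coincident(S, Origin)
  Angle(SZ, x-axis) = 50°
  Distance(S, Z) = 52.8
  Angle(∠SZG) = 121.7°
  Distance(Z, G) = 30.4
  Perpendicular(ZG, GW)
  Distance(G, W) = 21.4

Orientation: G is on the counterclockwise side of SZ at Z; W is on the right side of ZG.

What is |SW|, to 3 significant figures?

88.2

S is at the origin; SZ runs at 50.0° with length 52.8, so Z = 52.8·(cos 50.0°, sin 50.0°) = (33.9, 40.4). ∠SZG = 121.7°, so ZG runs at 50.0° + (180° − 121.7°) = 108° from the x-axis; with |ZG| = 30.4, G = Z + 30.4·(cos 108°, sin 108°) = (24.4, 69.3). ZG ⟂ GW; with |GW| = 21.4 on the right of ZG, W = G + 21.4·(0.949, 0.314) = (44.7, 76.0). Then |SW| = |W − S| = 88.2.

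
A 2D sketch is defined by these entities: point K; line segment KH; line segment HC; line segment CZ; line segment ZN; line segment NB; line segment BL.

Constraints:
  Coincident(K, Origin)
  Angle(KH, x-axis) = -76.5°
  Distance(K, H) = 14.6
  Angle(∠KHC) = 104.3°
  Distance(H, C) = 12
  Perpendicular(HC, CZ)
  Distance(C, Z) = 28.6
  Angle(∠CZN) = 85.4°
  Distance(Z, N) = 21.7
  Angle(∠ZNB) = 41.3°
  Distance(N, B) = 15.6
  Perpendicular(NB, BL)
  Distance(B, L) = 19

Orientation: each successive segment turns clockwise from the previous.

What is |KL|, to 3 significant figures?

25.8

∠ZNB = 41.3° gives NB at -115° from the x-axis; with |NB| = 15.6, B = (-7.32, -0.0260). NB is perpendicular to BL, so BL runs at 154°; with |BL| = 19.0, L = (-24.5, 8.15). Then |KL| = |L − K| = 25.8.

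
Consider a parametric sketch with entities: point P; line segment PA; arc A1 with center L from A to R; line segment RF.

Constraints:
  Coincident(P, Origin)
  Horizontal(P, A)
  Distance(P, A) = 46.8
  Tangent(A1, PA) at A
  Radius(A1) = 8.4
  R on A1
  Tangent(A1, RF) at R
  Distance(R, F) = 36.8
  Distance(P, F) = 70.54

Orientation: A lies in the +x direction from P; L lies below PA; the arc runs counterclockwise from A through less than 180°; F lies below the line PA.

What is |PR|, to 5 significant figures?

40.848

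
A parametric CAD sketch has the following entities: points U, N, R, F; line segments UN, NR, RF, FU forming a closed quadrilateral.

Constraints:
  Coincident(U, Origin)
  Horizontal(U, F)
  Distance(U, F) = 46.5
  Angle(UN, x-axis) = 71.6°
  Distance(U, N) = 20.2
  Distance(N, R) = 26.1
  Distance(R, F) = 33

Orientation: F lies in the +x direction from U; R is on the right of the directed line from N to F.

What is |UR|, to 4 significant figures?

15.16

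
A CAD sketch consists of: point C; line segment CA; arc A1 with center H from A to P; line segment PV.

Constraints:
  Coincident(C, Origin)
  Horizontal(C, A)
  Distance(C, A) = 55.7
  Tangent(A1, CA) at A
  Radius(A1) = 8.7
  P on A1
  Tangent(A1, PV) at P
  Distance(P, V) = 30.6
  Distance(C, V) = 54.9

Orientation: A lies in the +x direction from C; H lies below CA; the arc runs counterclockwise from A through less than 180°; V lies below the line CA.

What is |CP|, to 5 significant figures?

47.692

C is at the origin; C and A share the same y with |CA| = 55.7 and A on the +x side, so A = (55.700, 0.0000). The tangent condition forces HA to be normal to CA, so H = A + (0, -8.7) = (55.700, -8.7000). Since HP ⟂ PV (tangency), |HV| = √(8.7² + 30.6²) = 31.813 regardless of where P sits on A1. So V lies on both circle(C, 54.9) and circle(H, 31.813); the below-CA intersection is V = (40.755, -36.784). P is the foot of the tangent from V: P = (47.195, -6.8691).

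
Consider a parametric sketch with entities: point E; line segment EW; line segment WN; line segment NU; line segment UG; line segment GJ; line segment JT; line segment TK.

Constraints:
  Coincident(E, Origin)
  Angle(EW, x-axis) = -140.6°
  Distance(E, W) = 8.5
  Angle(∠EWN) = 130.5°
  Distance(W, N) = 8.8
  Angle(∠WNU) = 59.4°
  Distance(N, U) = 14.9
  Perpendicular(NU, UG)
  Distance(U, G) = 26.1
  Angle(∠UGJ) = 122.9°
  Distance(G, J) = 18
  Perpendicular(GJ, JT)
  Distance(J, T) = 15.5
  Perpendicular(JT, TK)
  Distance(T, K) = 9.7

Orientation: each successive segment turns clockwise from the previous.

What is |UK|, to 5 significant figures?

23.374

E is at the origin; EW runs at -140.6° with length 8.5, so W = (-6.5682, -5.3952). ∠EWN = 130.5° gives WN at 169.90° from the x-axis; with |WN| = 8.8, N = (-15.232, -3.8520). ∠WNU = 59.4° gives NU at 49.300° from the x-axis; with |NU| = 14.9, U = (-5.5156, 7.4442). NU ⟂ UG, so UG runs at -40.700°; with |UG| = 26.1, G = (14.272, -9.5755). ∠UGJ = 122.9° gives GJ at -97.800° from the x-axis; with |GJ| = 18.0, J = (11.829, -27.409). The perpendicularity gives JT at right angles to GJ, so JT runs at 172.20°; with |JT| = 15.5, T = (-3.5278, -25.305). JT is perpendicular to TK, so TK runs at 82.200°; with |TK| = 9.7, K = (-2.2113, -15.695). Then |UK| = |K − U| = 23.374.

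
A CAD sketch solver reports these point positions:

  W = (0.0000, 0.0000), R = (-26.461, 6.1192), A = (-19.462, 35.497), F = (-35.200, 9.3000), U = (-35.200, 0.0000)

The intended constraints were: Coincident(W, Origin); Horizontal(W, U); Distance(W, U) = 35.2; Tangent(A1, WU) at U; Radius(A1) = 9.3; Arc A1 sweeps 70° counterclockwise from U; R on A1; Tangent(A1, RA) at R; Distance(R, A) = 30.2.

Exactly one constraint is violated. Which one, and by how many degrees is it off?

Tangent(A1, RA) at R — off by 6.60°.

W = (0.00, 0.00) ✓; W.y = 0.00, U.y = 0.00 ✓; |WU| = 35.20 ✓; ∠(FU, UW) = 90.00° ✓; |FU| = 9.300 ✓; bearing(F→R) − bearing(F→U) = 70.00° ✓; |FR| = 9.300 ✓; ∠(FR, RA) = 83.40° ✗; |RA| = 30.20 ✓.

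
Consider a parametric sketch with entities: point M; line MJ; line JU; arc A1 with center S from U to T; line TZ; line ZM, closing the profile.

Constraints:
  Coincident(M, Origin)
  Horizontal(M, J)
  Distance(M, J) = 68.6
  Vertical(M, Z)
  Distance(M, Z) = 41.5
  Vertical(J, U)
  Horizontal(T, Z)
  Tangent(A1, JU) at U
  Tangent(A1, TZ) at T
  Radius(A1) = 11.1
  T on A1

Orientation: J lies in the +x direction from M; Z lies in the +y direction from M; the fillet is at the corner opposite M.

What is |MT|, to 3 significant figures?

70.9

The virtual corner opposite M is at (68.6, 41.5). Since A1 is tangent to JU there, SU ⟂ JU and tangency of A1 to TZ means the radius ST is perpendicular to TZ, with radius 11.1, so the center S sits 11.1 in from both sides at S = (57.5, 30.4). That places the tangent points at U = (68.6, 30.4) on JU and T = (57.5, 41.5) on TZ. Then |MT| = |T − M| = 70.9.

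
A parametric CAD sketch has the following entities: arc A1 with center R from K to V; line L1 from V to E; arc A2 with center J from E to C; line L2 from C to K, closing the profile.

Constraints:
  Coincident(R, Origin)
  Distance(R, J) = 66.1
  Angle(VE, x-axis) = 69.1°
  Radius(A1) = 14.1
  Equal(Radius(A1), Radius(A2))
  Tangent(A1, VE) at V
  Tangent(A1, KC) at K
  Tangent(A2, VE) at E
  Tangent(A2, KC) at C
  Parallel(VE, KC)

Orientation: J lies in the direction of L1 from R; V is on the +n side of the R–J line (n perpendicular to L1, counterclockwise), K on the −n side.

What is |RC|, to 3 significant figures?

67.6

The slot axis is L1's direction at 69.1°, so u = (cos 69.1°, sin 69.1°) = (0.357, 0.934) and n = (−sin 69.1°, cos 69.1°) = (-0.934, 0.357). R is at the origin and J lies 66.1 along u from R, so J = 66.1·u = (23.6, 61.8). Tangency of A1 to both parallel lines with radius 14.1 puts V and K at R ± 14.1·n: V = (-13.2, 5.03), K = (13.2, -5.03). Equal radii place E and C the same way about J: E = J + 14.1·n = (10.4, 66.8), C = J − 14.1·n = (36.8, 56.7). Then |RC| = |C − R| = 67.6.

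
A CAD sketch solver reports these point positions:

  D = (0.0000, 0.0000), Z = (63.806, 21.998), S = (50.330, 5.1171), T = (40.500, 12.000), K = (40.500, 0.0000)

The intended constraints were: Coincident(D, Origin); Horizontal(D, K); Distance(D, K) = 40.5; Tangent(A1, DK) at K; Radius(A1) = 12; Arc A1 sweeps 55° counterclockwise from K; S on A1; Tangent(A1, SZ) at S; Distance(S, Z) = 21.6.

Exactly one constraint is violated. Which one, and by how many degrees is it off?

Tangent(A1, SZ) at S — off by 3.60°.

D = (0.00, 0.00) ✓; D.y = 0.00, K.y = 0.00 ✓; |DK| = 40.50 ✓; ∠(TK, KD) = 90.00° ✓; |TK| = 12.00 ✓; bearing(T→S) − bearing(T→K) = 55.00° ✓; |TS| = 12.00 ✓; ∠(TS, SZ) = 93.60° ✗; |SZ| = 21.60 ✓.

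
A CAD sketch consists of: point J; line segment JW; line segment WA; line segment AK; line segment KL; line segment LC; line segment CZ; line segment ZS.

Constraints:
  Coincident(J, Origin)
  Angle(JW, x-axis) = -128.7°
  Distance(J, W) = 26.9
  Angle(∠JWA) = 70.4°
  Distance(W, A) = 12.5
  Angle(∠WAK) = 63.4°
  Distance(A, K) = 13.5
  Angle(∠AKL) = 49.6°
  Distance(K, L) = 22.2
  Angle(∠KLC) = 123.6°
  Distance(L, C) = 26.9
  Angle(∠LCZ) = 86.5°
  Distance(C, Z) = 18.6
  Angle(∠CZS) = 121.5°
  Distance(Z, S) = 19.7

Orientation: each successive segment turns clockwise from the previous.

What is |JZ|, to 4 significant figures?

48.63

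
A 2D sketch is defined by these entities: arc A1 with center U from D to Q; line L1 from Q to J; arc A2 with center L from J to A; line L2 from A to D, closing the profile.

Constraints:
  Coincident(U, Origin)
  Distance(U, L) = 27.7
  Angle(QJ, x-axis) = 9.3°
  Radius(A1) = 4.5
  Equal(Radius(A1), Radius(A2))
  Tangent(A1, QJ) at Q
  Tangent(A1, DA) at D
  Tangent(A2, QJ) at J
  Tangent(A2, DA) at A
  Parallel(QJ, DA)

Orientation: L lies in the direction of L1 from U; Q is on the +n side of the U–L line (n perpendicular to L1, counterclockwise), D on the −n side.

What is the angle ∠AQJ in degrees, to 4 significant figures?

18.00°

The slot axis is L1's direction at 9.3°, so u = (cos 9.3°, sin 9.3°) = (0.9869, 0.1616) and n = (−sin 9.3°, cos 9.3°) = (-0.1616, 0.9869). U is at the origin and L lies 27.7 along u from U, so L = 27.7·u = (27.34, 4.476). Tangency of A1 to both parallel lines with radius 4.5 puts Q and D at U ± 4.5·n: Q = (-0.7272, 4.441), D = (0.7272, -4.441). Equal radii place J and A the same way about L: J = L + 4.5·n = (26.61, 8.917), A = L − 4.5·n = (28.06, 0.03558). Then cos ∠AQJ = QA·QJ / (|QA||QJ|), giving 18.00°.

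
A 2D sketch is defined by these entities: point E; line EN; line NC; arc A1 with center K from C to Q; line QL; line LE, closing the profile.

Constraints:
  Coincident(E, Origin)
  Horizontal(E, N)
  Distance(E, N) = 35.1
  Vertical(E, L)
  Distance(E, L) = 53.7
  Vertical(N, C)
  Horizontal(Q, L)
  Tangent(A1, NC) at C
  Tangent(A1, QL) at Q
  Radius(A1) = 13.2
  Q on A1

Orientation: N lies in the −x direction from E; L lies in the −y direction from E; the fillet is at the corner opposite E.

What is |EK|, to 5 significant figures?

46.042

E is at the origin; EN is horizontal with |EN| = 35.1 and N on the −x side, so N = (-35.100, 0.0000). E and L share the same x with |EL| = 53.7 and L on the −y side, so L = (0.0000, -53.700). The virtual corner opposite E is at (-35.100, -53.700). Since A1 is tangent to NC there, KC ⟂ NC and A1 meets QL tangentially, so KQ is at right angles to QL, with radius 13.2, so the center K sits 13.2 in from both sides at K = (-21.900, -40.500). Then |EK| = |K − E| = 46.042.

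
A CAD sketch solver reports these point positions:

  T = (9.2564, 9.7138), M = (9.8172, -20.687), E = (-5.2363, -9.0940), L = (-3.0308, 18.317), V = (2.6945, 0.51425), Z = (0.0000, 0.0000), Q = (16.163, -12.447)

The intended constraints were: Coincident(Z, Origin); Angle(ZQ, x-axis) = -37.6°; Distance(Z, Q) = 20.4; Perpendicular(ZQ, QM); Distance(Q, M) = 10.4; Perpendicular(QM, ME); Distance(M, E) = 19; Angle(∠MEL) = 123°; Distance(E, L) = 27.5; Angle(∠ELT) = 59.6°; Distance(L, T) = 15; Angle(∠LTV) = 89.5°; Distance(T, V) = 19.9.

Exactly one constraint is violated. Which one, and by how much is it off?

Distance(T, V) = 19.9 — off by 8.60.

Z = (0.00, 0.00) ✓; ZQ at -37.60° ✓; |ZQ| = 20.40 ✓; ∠(ZQ, QM) = 90.00° ✓; |QM| = 10.40 ✓; ∠(QM, ME) = 90.00° ✓; |ME| = 19.00 ✓; ∠MEL = 123.0° ✓; |EL| = 27.50 ✓; ∠ELT = 59.60° ✓; |LT| = 15.00 ✓; ∠LTV = 89.50° ✓; |TV| = 11.30 ✗.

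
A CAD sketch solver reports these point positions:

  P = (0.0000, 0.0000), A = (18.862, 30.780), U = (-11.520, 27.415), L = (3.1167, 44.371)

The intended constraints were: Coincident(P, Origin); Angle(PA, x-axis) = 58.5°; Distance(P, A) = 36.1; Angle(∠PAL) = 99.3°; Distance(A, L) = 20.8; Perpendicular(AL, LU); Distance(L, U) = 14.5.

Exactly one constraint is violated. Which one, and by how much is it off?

Distance(L, U) = 14.5 — off by 7.90.

P = (0.00, 0.00) ✓; PA at 58.50° ✓; |PA| = 36.10 ✓; ∠PAL = 99.30° ✓; |AL| = 20.80 ✓; ∠(AL, LU) = 90.00° ✓; |LU| = 22.40 ✗.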